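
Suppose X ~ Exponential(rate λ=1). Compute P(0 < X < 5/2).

P(0 < X < 5/2) = ∫_{0}^{5/2} f(x) dx
where f(x) = e^{- x}
= 1 - e^{- \frac{5}{2}}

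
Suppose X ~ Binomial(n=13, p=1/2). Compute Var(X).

For X ~ Binomial(n=13, p=1/2):
Var(X) = \frac{13}{4}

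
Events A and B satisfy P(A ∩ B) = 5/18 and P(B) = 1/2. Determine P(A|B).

P(A|B) = P(A ∩ B) / P(B)
= (5/18) / (1/2)
= 5/9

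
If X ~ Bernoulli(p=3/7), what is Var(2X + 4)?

For X ~ Bernoulli(p=3/7):
Var(X) = \frac{12}{49}
Var(2X + 4) = (2)² × Var(X) = 4 × \frac{12}{49} = \frac{48}{49}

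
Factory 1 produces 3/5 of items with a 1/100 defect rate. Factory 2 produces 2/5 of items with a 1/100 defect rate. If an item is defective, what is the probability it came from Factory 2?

Using Bayes' theorem:
P(F1) = 3/5, P(D|F1) = 1/100
P(F2) = 2/5, P(D|F2) = 1/100
P(D) = P(D|F1)P(F1) + P(D|F2)P(F2)
     = \frac{1}{100}
P(F2|D) = P(D|F2)P(F2) / P(D)
= \frac{2}{5}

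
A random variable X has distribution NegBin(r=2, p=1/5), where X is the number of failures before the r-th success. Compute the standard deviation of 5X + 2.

For X ~ NegBin(r=2, p=1/5), where X is the number of failures before the r-th success:
Var(X) = 40
SD(X) = √(Var(X)) = √(40) = 2 \sqrt{10}
SD(5X + 2) = |5| × SD(X) = 5 × 2 \sqrt{10} = 10 \sqrt{10}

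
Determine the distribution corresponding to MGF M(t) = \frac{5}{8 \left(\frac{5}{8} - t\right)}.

The MGF M(t) = \frac{5}{8 \left(\frac{5}{8} - t\right)} is the standard form for the Exponential distribution.
Comparing with the known MGF formula identifies: Exponential(rate λ=5/8)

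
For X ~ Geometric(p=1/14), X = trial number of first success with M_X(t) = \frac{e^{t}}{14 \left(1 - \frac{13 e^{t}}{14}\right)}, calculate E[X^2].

To find E[X^2], compute M^(2)(0):
M^(1)(t) = \frac{e^{t}}{14 \left(1 - \frac{13 e^{t}}{14}\right)} + \frac{13 e^{2 t}}{196 \left(1 - \frac{13 e^{t}}{14}\right)^{2}}
M^(2)(t) = \frac{e^{t}}{14 \left(1 - \frac{13 e^{t}}{14}\right)} + \frac{39 e^{2 t}}{196 \left(1 - \frac{13 e^{t}}{14}\right)^{2}} + \frac{169 e^{3 t}}{1372 \left(1 - \frac{13 e^{t}}{14}\right)^{3}}
M^(2)(0) = 378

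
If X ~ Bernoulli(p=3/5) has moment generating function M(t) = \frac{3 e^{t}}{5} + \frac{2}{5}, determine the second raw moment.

To find E[X^2], compute M^(2)(0):
M^(1)(t) = \frac{3 e^{t}}{5}
M^(2)(t) = \frac{3 e^{t}}{5}
M^(2)(0) = \frac{3}{5}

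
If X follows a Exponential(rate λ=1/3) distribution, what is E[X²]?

Using the identity E[X²] = Var(X) + (E[X])²:
E[X] = 3
Var(X) = 9
E[X²] = 9 + (3)²
= 18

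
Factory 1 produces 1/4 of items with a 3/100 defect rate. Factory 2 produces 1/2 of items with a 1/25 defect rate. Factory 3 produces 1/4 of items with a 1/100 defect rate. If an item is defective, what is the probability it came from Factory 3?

Using Bayes' theorem:
P(F1) = 1/4, P(D|F1) = 3/100
P(F2) = 1/2, P(D|F2) = 1/25
P(F3) = 1/4, P(D|F3) = 1/100
P(D) = P(D|F1)P(F1) + P(D|F2)P(F2) + P(D|F3)P(F3)
     = \frac{3}{100}
P(F3|D) = P(D|F3)P(F3) / P(D)
= \frac{1}{12}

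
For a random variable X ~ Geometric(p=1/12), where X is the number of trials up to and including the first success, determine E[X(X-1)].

E[X(X-1)] = E[X² - X] = E[X²] - E[X]
E[X] = 12
E[X²] = Var(X) + (E[X])² = 132 + (12)² = 276
E[X(X-1)] = 276 - 12 = 264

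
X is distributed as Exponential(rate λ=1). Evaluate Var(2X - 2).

For X ~ Exponential(rate λ=1):
Var(X) = 1
Var(2X - 2) = (2)² × Var(X) = 4 × 1 = 4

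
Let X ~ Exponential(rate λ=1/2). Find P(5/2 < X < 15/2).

P(5/2 < X < 15/2) = ∫_{5/2}^{15/2} f(x) dx
where f(x) = \frac{e^{- \frac{x}{2}}}{2}
= - \frac{1 - e^{\frac{5}{2}}}{e^{\frac{15}{4}}}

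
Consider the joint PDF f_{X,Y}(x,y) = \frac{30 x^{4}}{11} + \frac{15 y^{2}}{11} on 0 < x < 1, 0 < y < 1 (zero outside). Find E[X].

E[X] = ∫_0^1 ∫_0^1 x × f(x,y) dy dx
= ∫_0^1 ∫_0^1 x × (\frac{30 x^{4}}{11} + \frac{15 y^{2}}{11}) dy dx
= \frac{15}{22}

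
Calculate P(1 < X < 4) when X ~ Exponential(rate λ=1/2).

P(1 < X < 4) = ∫_{1}^{4} f(x) dx
where f(x) = \frac{e^{- \frac{x}{2}}}{2}
= - \frac{1}{e^{2}} + e^{- \frac{1}{2}}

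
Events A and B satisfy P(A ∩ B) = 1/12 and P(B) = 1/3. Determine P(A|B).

P(A|B) = P(A ∩ B) / P(B)
= (1/12) / (1/3)
= 1/4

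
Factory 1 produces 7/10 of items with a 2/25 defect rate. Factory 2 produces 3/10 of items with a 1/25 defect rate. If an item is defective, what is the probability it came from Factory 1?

Using Bayes' theorem:
P(F1) = 7/10, P(D|F1) = 2/25
P(F2) = 3/10, P(D|F2) = 1/25
P(D) = P(D|F1)P(F1) + P(D|F2)P(F2)
     = \frac{17}{250}
P(F1|D) = P(D|F1)P(F1) / P(D)
= \frac{14}{17}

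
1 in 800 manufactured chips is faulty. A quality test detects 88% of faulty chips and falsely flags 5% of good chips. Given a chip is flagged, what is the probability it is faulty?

Let D = the rare event, + = positive/flagged.
P(D) = 1/800
P(+|D) = 88/100 = 22/25
P(+|D') = 5/100 = 1/20
P(+) = P(+|D)P(D) + P(+|D')P(D')
     = \frac{22}{25} × \frac{1}{800} + \frac{1}{20} × \frac{799}{800}
     = \frac{4083}{80000}
P(D|+) = P(+|D)P(D)/P(+) = \frac{88}{4083}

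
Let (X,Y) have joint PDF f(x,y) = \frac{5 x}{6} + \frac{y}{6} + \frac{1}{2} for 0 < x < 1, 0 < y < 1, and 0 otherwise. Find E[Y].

E[Y] = ∫_0^1 ∫_0^1 y × f(x,y) dx dy
= \frac{37}{72}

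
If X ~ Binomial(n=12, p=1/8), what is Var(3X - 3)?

For X ~ Binomial(n=12, p=1/8):
Var(X) = \frac{21}{16}
Var(3X - 3) = (3)² × Var(X) = 9 × \frac{21}{16} = \frac{189}{16}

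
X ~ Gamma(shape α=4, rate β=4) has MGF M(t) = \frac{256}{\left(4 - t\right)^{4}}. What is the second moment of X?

To find E[X^2], compute M^(2)(0):
M^(1)(t) = \frac{1024}{\left(4 - t\right)^{5}}
M^(2)(t) = \frac{5120}{\left(4 - t\right)^{6}}
M^(2)(0) = \frac{5}{4}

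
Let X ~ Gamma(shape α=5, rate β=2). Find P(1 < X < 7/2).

P(1 < X < 7/2) = ∫_{1}^{7/2} f(x) dx
where f(x) = \frac{4 x^{4} e^{- 2 x}}{3}
= \frac{-4553 + 168 e^{5}}{24 e^{7}}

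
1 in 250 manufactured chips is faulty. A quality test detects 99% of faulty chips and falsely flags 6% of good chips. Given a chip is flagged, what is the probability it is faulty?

Let D = the rare event, + = positive/flagged.
P(D) = 1/250
P(+|D) = 99/100
P(+|D') = 6/100 = 3/50
P(+) = P(+|D)P(D) + P(+|D')P(D')
     = \frac{99}{100} × \frac{1}{250} + \frac{3}{50} × \frac{249}{250}
     = \frac{1593}{25000}
P(D|+) = P(+|D)P(D)/P(+) = \frac{11}{177}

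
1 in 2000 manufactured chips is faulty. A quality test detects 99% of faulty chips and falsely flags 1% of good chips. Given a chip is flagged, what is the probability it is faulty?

Let D = the rare event, + = positive/flagged.
P(D) = 1/2000
P(+|D) = 99/100
P(+|D') = 1/100
P(+) = P(+|D)P(D) + P(+|D')P(D')
     = \frac{99}{100} × \frac{1}{2000} + \frac{1}{100} × \frac{1999}{2000}
     = \frac{1049}{100000}
P(D|+) = P(+|D)P(D)/P(+) = \frac{99}{2098}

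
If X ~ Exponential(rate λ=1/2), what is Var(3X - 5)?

For X ~ Exponential(rate λ=1/2):
Var(X) = 4
Var(3X - 5) = (3)² × Var(X) = 9 × 4 = 36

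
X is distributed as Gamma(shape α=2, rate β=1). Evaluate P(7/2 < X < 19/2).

P(7/2 < X < 19/2) = ∫_{7/2}^{19/2} f(x) dx
where f(x) = x e^{- x}
= \frac{3 \left(-7 + 3 e^{6}\right)}{2 e^{\frac{19}{2}}}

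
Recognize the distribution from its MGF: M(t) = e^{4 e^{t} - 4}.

The MGF M(t) = e^{4 e^{t} - 4} is the standard form for the Poisson distribution.
Comparing with the known MGF formula identifies: Poisson(λ=4)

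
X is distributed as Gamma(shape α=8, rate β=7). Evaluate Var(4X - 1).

For X ~ Gamma(shape α=8, rate β=7):
Var(X) = \frac{8}{49}
Var(4X - 1) = (4)² × Var(X) = 16 × \frac{8}{49} = \frac{128}{49}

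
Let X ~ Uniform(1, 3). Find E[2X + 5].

For X ~ Uniform(1, 3):
E[X] = 2
E[2X + 5] = 2 × E[X] + 5 = 9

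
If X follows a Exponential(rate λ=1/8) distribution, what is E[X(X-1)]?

E[X(X-1)] = E[X² - X] = E[X²] - E[X]
E[X] = 8
E[X²] = Var(X) + (E[X])² = 64 + (8)² = 128
E[X(X-1)] = 128 - 8 = 120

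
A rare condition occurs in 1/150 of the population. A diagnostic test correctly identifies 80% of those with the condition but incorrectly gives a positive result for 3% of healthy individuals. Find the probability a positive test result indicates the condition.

Let D = the rare event, + = positive/flagged.
P(D) = 1/150
P(+|D) = 80/100 = 4/5
P(+|D') = 3/100
P(+) = P(+|D)P(D) + P(+|D')P(D')
     = \frac{4}{5} × \frac{1}{150} + \frac{3}{100} × \frac{149}{150}
     = \frac{527}{15000}
P(D|+) = P(+|D)P(D)/P(+) = \frac{80}{527}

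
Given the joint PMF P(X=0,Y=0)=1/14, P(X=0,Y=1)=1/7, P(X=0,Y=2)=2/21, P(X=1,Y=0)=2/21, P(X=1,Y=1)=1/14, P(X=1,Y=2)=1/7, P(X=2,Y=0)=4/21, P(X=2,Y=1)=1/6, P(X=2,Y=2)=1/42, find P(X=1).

P(X=1) = P(X=1,Y=0) + P(X=1,Y=1) + P(X=1,Y=2)
= 2/21 + 1/14 + 1/7
= 13/42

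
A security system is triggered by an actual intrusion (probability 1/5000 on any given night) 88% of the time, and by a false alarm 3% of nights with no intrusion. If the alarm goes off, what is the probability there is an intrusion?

Let D = the rare event, + = positive/flagged.
P(D) = 1/5000
P(+|D) = 88/100 = 22/25
P(+|D') = 3/100
P(+) = P(+|D)P(D) + P(+|D')P(D')
     = \frac{22}{25} × \frac{1}{5000} + \frac{3}{100} × \frac{4999}{5000}
     = \frac{3017}{100000}
P(D|+) = P(+|D)P(D)/P(+) = \frac{88}{15085}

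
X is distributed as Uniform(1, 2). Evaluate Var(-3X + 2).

For X ~ Uniform(1, 2):
Var(X) = \frac{1}{12}
Var(-3X + 2) = (-3)² × Var(X) = 9 × \frac{1}{12} = \frac{3}{4}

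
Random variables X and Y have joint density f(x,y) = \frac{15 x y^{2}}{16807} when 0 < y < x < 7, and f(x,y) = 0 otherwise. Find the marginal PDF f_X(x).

f_X(x) = ∫_0^x \frac{15 x y^{2}}{16807} dy = \frac{5 x^{4}}{16807}
for 0 < x < 7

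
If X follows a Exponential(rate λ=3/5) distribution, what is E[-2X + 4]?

For X ~ Exponential(rate λ=3/5):
E[X] = \frac{5}{3}
E[-2X + 4] = -2 × E[X] + 4 = \frac{2}{3}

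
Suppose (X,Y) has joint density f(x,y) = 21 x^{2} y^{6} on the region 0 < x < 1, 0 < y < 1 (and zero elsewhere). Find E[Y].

E[Y] = ∫_0^1 ∫_0^1 y × f(x,y) dx dy
= \frac{7}{8}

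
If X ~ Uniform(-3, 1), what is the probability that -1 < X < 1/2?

P(-1 < X < 1/2) = ∫_{-1}^{1/2} f(x) dx
where f(x) = \frac{1}{4}
= \frac{3}{8}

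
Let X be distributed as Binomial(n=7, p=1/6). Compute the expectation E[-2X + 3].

For X ~ Binomial(n=7, p=1/6):
E[X] = \frac{7}{6}
E[-2X + 3] = -2 × E[X] + 3 = \frac{2}{3}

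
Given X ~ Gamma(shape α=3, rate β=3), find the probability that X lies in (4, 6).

P(4 < X < 6) = ∫_{4}^{6} f(x) dx
where f(x) = \frac{27 x^{2} e^{- 3 x}}{2}
= \frac{-181 + 85 e^{6}}{e^{18}}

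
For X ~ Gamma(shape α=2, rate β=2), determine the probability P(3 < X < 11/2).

P(3 < X < 11/2) = ∫_{3}^{11/2} f(x) dx
where f(x) = 4 x e^{- 2 x}
= \frac{-12 + 7 e^{5}}{e^{11}}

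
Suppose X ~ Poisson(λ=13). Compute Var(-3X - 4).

For X ~ Poisson(λ=13):
Var(X) = 13
Var(-3X - 4) = (-3)² × Var(X) = 9 × 13 = 117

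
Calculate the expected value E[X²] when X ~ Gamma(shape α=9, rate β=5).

Using the identity E[X²] = Var(X) + (E[X])²:
E[X] = \frac{9}{5}
Var(X) = \frac{9}{25}
E[X²] = \frac{9}{25} + (\frac{9}{5})²
= \frac{18}{5}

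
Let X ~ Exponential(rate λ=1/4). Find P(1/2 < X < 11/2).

P(1/2 < X < 11/2) = ∫_{1/2}^{11/2} f(x) dx
where f(x) = \frac{e^{- \frac{x}{4}}}{4}
= - \frac{1 - e^{\frac{5}{4}}}{e^{\frac{11}{8}}}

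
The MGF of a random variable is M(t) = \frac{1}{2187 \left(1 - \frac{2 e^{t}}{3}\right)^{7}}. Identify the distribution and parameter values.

The MGF M(t) = \frac{1}{2187 \left(1 - \frac{2 e^{t}}{3}\right)^{7}} is the standard form for the NegativeBinomial distribution.
Comparing with the known MGF formula identifies: NegBin(r=7, p=1/3), X = failures before r-th success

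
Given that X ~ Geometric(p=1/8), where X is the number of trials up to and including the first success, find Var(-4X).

For X ~ Geometric(p=1/8), where X is the number of trials up to and including the first success:
Var(X) = 56
Var(-4X) = (-4)² × Var(X) = 16 × 56 = 896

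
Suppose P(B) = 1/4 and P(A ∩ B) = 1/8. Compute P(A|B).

P(A|B) = P(A ∩ B) / P(B)
= (1/8) / (1/4)
= 1/2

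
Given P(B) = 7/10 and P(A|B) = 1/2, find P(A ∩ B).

By definition, P(A|B) = P(A ∩ B) / P(B)
So P(A ∩ B) = P(A|B) × P(B)
= 1/2 × 7/10
= 7/20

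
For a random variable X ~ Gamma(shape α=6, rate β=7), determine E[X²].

Using the identity E[X²] = Var(X) + (E[X])²:
E[X] = \frac{6}{7}
Var(X) = \frac{6}{49}
E[X²] = \frac{6}{49} + (\frac{6}{7})²
= \frac{6}{7}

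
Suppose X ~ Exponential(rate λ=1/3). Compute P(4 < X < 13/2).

P(4 < X < 13/2) = ∫_{4}^{13/2} f(x) dx
where f(x) = \frac{e^{- \frac{x}{3}}}{3}
= - \frac{1}{e^{\frac{13}{6}}} + e^{- \frac{4}{3}}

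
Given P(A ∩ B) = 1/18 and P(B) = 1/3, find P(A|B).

P(A|B) = P(A ∩ B) / P(B)
= (1/18) / (1/3)
= 1/6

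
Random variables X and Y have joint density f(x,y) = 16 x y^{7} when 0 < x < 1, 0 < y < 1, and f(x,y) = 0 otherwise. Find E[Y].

E[Y] = ∫_0^1 ∫_0^1 y × f(x,y) dx dy
= \frac{8}{9}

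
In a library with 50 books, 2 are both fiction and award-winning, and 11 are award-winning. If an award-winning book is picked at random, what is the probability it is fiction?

P(A ∩ B) = 2/50 = 1/25
P(B) = 11/50
P(A|B) = P(A ∩ B) / P(B) = (1/25) / (11/50) = 2/11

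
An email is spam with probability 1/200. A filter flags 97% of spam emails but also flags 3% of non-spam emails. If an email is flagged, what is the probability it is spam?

Let D = the rare event, + = positive/flagged.
P(D) = 1/200
P(+|D) = 97/100
P(+|D') = 3/100
P(+) = P(+|D)P(D) + P(+|D')P(D')
     = \frac{97}{100} × \frac{1}{200} + \frac{3}{100} × \frac{199}{200}
     = \frac{347}{10000}
P(D|+) = P(+|D)P(D)/P(+) = \frac{97}{694}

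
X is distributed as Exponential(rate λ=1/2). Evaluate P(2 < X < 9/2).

P(2 < X < 9/2) = ∫_{2}^{9/2} f(x) dx
where f(x) = \frac{e^{- \frac{x}{2}}}{2}
= - \frac{1}{e^{\frac{9}{4}}} + e^{-1}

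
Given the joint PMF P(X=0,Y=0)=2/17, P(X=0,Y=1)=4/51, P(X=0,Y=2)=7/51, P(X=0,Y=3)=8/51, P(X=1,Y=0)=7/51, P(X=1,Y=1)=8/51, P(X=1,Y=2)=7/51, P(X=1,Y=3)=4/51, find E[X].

First find marginal of X:
P(X=0) = 25/51
P(X=1) = 26/51
E[X] = 0 × 25/51 + 1 × 26/51 = 26/51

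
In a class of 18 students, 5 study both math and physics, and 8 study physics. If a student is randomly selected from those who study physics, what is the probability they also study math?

P(A ∩ B) = 5/18
P(B) = 8/18 = 4/9
P(A|B) = P(A ∩ B) / P(B) = (5/18) / (4/9) = 5/8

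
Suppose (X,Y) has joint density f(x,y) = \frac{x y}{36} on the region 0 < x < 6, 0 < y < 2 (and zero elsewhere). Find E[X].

f_X(x) = ∫_0^2 \frac{x y}{36} dy = \frac{x}{18}
E[X] = ∫_0^6 x × (\frac{x}{18}) dx = 4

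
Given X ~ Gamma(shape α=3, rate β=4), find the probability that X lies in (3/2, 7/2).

P(3/2 < X < 7/2) = ∫_{3/2}^{7/2} f(x) dx
where f(x) = 32 x^{2} e^{- 4 x}
= \frac{-113 + 25 e^{8}}{e^{14}}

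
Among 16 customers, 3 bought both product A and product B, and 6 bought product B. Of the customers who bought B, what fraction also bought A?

P(A ∩ B) = 3/16
P(B) = 6/16 = 3/8
P(A|B) = P(A ∩ B) / P(B) = (3/16) / (3/8) = 1/2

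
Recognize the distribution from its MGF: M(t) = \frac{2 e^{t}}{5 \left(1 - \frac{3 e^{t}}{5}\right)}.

The MGF M(t) = \frac{2 e^{t}}{5 \left(1 - \frac{3 e^{t}}{5}\right)} is the standard form for the Geometric distribution.
Comparing with the known MGF formula identifies: Geometric(p=2/5), X = trial number of first success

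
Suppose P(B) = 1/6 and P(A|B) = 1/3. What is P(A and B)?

By definition, P(A|B) = P(A ∩ B) / P(B)
So P(A ∩ B) = P(A|B) × P(B)
= 1/3 × 1/6
= 1/18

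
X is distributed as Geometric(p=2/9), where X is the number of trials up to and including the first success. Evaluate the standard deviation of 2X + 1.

For X ~ Geometric(p=2/9), where X is the number of trials up to and including the first success:
Var(X) = \frac{63}{4}
SD(X) = √(Var(X)) = √(\frac{63}{4}) = \frac{3 \sqrt{7}}{2}
SD(2X + 1) = |2| × SD(X) = 2 × \frac{3 \sqrt{7}}{2} = 3 \sqrt{7}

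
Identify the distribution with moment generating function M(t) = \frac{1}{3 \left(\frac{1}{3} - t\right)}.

The MGF M(t) = \frac{1}{3 \left(\frac{1}{3} - t\right)} is the standard form for the Exponential distribution.
Comparing with the known MGF formula identifies: Exponential(rate λ=1/3)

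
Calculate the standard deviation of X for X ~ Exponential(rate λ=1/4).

For X ~ Exponential(rate λ=1/4):
Var(X) = 16
SD(X) = √(Var(X)) = √(16) = 4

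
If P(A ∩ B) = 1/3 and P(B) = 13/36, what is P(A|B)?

P(A|B) = P(A ∩ B) / P(B)
= (1/3) / (13/36)
= 12/13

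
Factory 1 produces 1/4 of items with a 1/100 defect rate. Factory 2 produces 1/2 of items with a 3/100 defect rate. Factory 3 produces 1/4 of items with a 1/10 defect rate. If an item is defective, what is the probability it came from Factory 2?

Using Bayes' theorem:
P(F1) = 1/4, P(D|F1) = 1/100
P(F2) = 1/2, P(D|F2) = 3/100
P(F3) = 1/4, P(D|F3) = 1/10
P(D) = P(D|F1)P(F1) + P(D|F2)P(F2) + P(D|F3)P(F3)
     = \frac{17}{400}
P(F2|D) = P(D|F2)P(F2) / P(D)
= \frac{6}{17}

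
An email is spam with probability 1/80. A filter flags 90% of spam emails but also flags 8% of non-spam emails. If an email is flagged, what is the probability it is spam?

Let D = the rare event, + = positive/flagged.
P(D) = 1/80
P(+|D) = 90/100 = 9/10
P(+|D') = 8/100 = 2/25
P(+) = P(+|D)P(D) + P(+|D')P(D')
     = \frac{9}{10} × \frac{1}{80} + \frac{2}{25} × \frac{79}{80}
     = \frac{361}{4000}
P(D|+) = P(+|D)P(D)/P(+) = \frac{45}{361}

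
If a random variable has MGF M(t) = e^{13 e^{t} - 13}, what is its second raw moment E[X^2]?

To find E[X^2], compute M^(2)(0):
M^(1)(t) = 13 e^{t} e^{13 e^{t} - 13}
M^(2)(t) = 169 e^{2 t} e^{13 e^{t} - 13} + 13 e^{t} e^{13 e^{t} - 13}
M^(2)(0) = 182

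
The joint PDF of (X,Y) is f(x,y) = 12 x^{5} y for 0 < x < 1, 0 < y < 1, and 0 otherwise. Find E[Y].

E[Y] = ∫_0^1 ∫_0^1 y × f(x,y) dx dy
= \frac{2}{3}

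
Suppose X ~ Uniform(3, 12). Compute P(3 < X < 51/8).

P(3 < X < 51/8) = ∫_{3}^{51/8} f(x) dx
where f(x) = \frac{1}{9}
= \frac{3}{8}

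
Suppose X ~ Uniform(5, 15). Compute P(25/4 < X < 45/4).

P(25/4 < X < 45/4) = ∫_{25/4}^{45/4} f(x) dx
where f(x) = \frac{1}{10}
= \frac{1}{2}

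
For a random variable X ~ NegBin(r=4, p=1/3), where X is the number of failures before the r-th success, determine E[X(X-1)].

E[X(X-1)] = E[X² - X] = E[X²] - E[X]
E[X] = 8
E[X²] = Var(X) + (E[X])² = 24 + (8)² = 88
E[X(X-1)] = 88 - 8 = 80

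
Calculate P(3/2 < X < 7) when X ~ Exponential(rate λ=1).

P(3/2 < X < 7) = ∫_{3/2}^{7} f(x) dx
where f(x) = e^{- x}
= - \frac{1}{e^{7}} + e^{- \frac{3}{2}}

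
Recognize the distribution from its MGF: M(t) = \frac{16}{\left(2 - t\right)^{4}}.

The MGF M(t) = \frac{16}{\left(2 - t\right)^{4}} is the standard form for the Gamma distribution.
Comparing with the known MGF formula identifies: Gamma(shape α=4, rate β=2)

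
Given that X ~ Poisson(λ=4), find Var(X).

For X ~ Poisson(λ=4):
Var(X) = 4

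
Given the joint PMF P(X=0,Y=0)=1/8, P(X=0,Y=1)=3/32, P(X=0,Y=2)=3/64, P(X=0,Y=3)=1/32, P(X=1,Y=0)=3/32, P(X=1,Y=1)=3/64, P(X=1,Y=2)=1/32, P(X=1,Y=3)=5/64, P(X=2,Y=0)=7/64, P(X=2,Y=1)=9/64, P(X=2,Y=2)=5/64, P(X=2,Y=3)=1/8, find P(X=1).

P(X=1) = P(X=1,Y=0) + P(X=1,Y=1) + P(X=1,Y=2) + P(X=1,Y=3)
= 3/32 + 3/64 + 1/32 + 5/64
= 1/4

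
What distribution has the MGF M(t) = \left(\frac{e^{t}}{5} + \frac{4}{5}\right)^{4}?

The MGF M(t) = \left(\frac{e^{t}}{5} + \frac{4}{5}\right)^{4} is the standard form for the Binomial distribution.
Comparing with the known MGF formula identifies: Binomial(n=4, p=1/5)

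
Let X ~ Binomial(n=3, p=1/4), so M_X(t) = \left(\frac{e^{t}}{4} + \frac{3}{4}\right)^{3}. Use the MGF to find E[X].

To find E[X], compute M^(1)(0):
M^(1)(t) = \frac{3 \left(\frac{e^{t}}{4} + \frac{3}{4}\right)^{2} e^{t}}{4}
M^(1)(0) = \frac{3}{4}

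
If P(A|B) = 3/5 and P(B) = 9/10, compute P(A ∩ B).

By definition, P(A|B) = P(A ∩ B) / P(B)
So P(A ∩ B) = P(A|B) × P(B)
= 3/5 × 9/10
= 27/50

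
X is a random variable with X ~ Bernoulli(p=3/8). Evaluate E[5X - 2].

For X ~ Bernoulli(p=3/8):
E[X] = \frac{3}{8}
E[5X - 2] = 5 × E[X] - 2 = - \frac{1}{8}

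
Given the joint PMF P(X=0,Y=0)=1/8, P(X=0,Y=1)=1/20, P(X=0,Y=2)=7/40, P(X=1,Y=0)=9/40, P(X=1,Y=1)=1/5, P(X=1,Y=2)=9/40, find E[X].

First find marginal of X:
P(X=0) = 7/20
P(X=1) = 13/20
E[X] = 0 × 7/20 + 1 × 13/20 = 13/20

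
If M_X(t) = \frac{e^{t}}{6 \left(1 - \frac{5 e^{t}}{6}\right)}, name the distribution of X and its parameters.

The MGF M(t) = \frac{e^{t}}{6 \left(1 - \frac{5 e^{t}}{6}\right)} is the standard form for the Geometric distribution.
Comparing with the known MGF formula identifies: Geometric(p=1/6), X = trial number of first success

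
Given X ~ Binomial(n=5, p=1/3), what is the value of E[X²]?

Using the identity E[X²] = Var(X) + (E[X])²:
E[X] = \frac{5}{3}
Var(X) = \frac{10}{9}
E[X²] = \frac{10}{9} + (\frac{5}{3})²
= \frac{35}{9}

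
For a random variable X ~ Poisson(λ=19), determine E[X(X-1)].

E[X(X-1)] = E[X² - X] = E[X²] - E[X]
E[X] = 19
E[X²] = Var(X) + (E[X])² = 19 + (19)² = 380
E[X(X-1)] = 380 - 19 = 361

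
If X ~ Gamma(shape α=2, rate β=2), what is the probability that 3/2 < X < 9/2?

P(3/2 < X < 9/2) = ∫_{3/2}^{9/2} f(x) dx
where f(x) = 4 x e^{- 2 x}
= \frac{2 \left(-5 + 2 e^{6}\right)}{e^{9}}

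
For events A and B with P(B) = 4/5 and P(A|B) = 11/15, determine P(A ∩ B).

By definition, P(A|B) = P(A ∩ B) / P(B)
So P(A ∩ B) = P(A|B) × P(B)
= 11/15 × 4/5
= 44/75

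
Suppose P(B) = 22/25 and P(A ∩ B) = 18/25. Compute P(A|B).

P(A|B) = P(A ∩ B) / P(B)
= (18/25) / (22/25)
= 9/11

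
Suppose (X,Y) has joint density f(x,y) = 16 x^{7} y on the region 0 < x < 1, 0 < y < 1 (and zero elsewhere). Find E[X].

E[X] = ∫_0^1 ∫_0^1 x × f(x,y) dy dx
= ∫_0^1 ∫_0^1 x × (16 x^{7} y) dy dx
= \frac{8}{9}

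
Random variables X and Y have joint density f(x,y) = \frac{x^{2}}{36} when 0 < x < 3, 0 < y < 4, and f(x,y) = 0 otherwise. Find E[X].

f_X(x) = ∫_0^4 \frac{x^{2}}{36} dy = \frac{x^{2}}{9}
E[X] = ∫_0^3 x × (\frac{x^{2}}{9}) dx = \frac{9}{4}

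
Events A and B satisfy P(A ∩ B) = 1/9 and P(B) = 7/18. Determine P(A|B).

P(A|B) = P(A ∩ B) / P(B)
= (1/9) / (7/18)
= 2/7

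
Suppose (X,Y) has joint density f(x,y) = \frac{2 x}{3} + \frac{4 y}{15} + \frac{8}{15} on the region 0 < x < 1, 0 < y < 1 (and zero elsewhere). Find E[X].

E[X] = ∫_0^1 ∫_0^1 x × f(x,y) dy dx
= ∫_0^1 ∫_0^1 x × (\frac{2 x}{3} + \frac{4 y}{15} + \frac{8}{15}) dy dx
= \frac{5}{9}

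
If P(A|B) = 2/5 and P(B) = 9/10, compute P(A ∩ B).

By definition, P(A|B) = P(A ∩ B) / P(B)
So P(A ∩ B) = P(A|B) × P(B)
= 2/5 × 9/10
= 9/25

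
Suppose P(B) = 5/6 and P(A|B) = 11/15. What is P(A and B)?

By definition, P(A|B) = P(A ∩ B) / P(B)
So P(A ∩ B) = P(A|B) × P(B)
= 11/15 × 5/6
= 11/18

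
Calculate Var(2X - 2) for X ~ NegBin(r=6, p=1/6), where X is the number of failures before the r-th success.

For X ~ NegBin(r=6, p=1/6), where X is the number of failures before the r-th success:
Var(X) = 180
Var(2X - 2) = (2)² × Var(X) = 4 × 180 = 720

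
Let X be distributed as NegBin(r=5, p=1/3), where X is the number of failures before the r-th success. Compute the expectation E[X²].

Using the identity E[X²] = Var(X) + (E[X])²:
E[X] = 10
Var(X) = 30
E[X²] = 30 + (10)²
= 130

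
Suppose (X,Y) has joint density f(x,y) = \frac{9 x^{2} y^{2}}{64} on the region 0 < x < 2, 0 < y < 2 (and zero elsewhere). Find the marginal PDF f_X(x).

f_X(x) = ∫_0^2 f(x,y) dy
= ∫_0^2 \frac{9 x^{2} y^{2}}{64} dy
= \frac{3 x^{2}}{8} for 0 < x < 2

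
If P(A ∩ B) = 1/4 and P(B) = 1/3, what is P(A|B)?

P(A|B) = P(A ∩ B) / P(B)
= (1/4) / (1/3)
= 3/4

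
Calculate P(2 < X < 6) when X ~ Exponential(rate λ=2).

P(2 < X < 6) = ∫_{2}^{6} f(x) dx
where f(x) = 2 e^{- 2 x}
= - \frac{1 - e^{8}}{e^{12}}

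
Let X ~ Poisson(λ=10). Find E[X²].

Using the identity E[X²] = Var(X) + (E[X])²:
E[X] = 10
Var(X) = 10
E[X²] = 10 + (10)²
= 110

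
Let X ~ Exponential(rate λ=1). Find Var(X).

For X ~ Exponential(rate λ=1):
Var(X) = 1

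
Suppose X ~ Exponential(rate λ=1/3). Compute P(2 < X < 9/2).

P(2 < X < 9/2) = ∫_{2}^{9/2} f(x) dx
where f(x) = \frac{e^{- \frac{x}{3}}}{3}
= - \frac{1}{e^{\frac{3}{2}}} + e^{- \frac{2}{3}}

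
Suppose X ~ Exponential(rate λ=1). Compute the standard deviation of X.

For X ~ Exponential(rate λ=1):
Var(X) = 1
SD(X) = √(Var(X)) = √(1) = 1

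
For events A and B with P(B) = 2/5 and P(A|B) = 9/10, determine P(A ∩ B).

By definition, P(A|B) = P(A ∩ B) / P(B)
So P(A ∩ B) = P(A|B) × P(B)
= 9/10 × 2/5
= 9/25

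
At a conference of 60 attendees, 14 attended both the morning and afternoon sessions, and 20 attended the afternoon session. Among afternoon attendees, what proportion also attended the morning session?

P(A ∩ B) = 14/60 = 7/30
P(B) = 20/60 = 1/3
P(A|B) = P(A ∩ B) / P(B) = (7/30) / (1/3) = 7/10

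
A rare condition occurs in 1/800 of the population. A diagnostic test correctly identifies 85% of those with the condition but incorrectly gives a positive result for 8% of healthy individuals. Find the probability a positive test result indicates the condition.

Let D = the rare event, + = positive/flagged.
P(D) = 1/800
P(+|D) = 85/100 = 17/20
P(+|D') = 8/100 = 2/25
P(+) = P(+|D)P(D) + P(+|D')P(D')
     = \frac{17}{20} × \frac{1}{800} + \frac{2}{25} × \frac{799}{800}
     = \frac{6477}{80000}
P(D|+) = P(+|D)P(D)/P(+) = \frac{5}{381}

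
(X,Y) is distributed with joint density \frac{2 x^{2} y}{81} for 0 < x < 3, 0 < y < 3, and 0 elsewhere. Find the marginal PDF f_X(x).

f_X(x) = ∫_0^3 f(x,y) dy
= ∫_0^3 \frac{2 x^{2} y}{81} dy
= \frac{x^{2}}{9} for 0 < x < 3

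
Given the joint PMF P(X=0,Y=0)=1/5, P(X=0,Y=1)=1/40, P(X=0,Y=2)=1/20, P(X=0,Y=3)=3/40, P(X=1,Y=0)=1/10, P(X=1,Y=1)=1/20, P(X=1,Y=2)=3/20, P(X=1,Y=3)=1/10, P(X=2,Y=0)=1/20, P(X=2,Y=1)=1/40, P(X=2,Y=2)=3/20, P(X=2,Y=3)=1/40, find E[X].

First find marginal of X:
P(X=0) = 7/20
P(X=1) = 2/5
P(X=2) = 1/4
E[X] = 0 × 7/20 + 1 × 2/5 + 2 × 1/4 = 9/10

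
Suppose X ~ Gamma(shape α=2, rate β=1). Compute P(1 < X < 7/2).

P(1 < X < 7/2) = ∫_{1}^{7/2} f(x) dx
where f(x) = x e^{- x}
= - \frac{9}{2 e^{\frac{7}{2}}} + \frac{2}{e}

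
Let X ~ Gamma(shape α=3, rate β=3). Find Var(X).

For X ~ Gamma(shape α=3, rate β=3):
Var(X) = \frac{1}{3}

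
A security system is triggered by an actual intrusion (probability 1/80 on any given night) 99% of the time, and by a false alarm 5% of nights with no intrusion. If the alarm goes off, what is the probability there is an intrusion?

Let D = the rare event, + = positive/flagged.
P(D) = 1/80
P(+|D) = 99/100
P(+|D') = 5/100 = 1/20
P(+) = P(+|D)P(D) + P(+|D')P(D')
     = \frac{99}{100} × \frac{1}{80} + \frac{1}{20} × \frac{79}{80}
     = \frac{247}{4000}
P(D|+) = P(+|D)P(D)/P(+) = \frac{99}{494}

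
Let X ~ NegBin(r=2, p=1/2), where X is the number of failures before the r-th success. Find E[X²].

Using the identity E[X²] = Var(X) + (E[X])²:
E[X] = 2
Var(X) = 4
E[X²] = 4 + (2)²
= 8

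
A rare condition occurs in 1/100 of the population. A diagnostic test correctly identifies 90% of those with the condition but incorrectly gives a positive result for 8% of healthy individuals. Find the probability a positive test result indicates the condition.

Let D = the rare event, + = positive/flagged.
P(D) = 1/100
P(+|D) = 90/100 = 9/10
P(+|D') = 8/100 = 2/25
P(+) = P(+|D)P(D) + P(+|D')P(D')
     = \frac{9}{10} × \frac{1}{100} + \frac{2}{25} × \frac{99}{100}
     = \frac{441}{5000}
P(D|+) = P(+|D)P(D)/P(+) = \frac{5}{49}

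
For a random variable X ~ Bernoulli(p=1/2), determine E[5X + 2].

For X ~ Bernoulli(p=1/2):
E[X] = \frac{1}{2}
E[5X + 2] = 5 × E[X] + 2 = \frac{9}{2}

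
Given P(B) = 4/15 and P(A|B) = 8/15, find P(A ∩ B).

By definition, P(A|B) = P(A ∩ B) / P(B)
So P(A ∩ B) = P(A|B) × P(B)
= 8/15 × 4/15
= 32/225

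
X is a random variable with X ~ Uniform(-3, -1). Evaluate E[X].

For X ~ Uniform(-3, -1), the expected value is:
E[X] = -2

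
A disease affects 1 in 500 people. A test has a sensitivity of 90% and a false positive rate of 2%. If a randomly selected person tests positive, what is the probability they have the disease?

Let D = the rare event, + = positive/flagged.
P(D) = 1/500
P(+|D) = 90/100 = 9/10
P(+|D') = 2/100 = 1/50
P(+) = P(+|D)P(D) + P(+|D')P(D')
     = \frac{9}{10} × \frac{1}{500} + \frac{1}{50} × \frac{499}{500}
     = \frac{68}{3125}
P(D|+) = P(+|D)P(D)/P(+) = \frac{45}{544}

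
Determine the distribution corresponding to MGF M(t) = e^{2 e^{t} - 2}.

The MGF M(t) = e^{2 e^{t} - 2} is the standard form for the Poisson distribution.
Comparing with the known MGF formula identifies: Poisson(λ=2)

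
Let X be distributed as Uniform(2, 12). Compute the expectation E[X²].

Using the identity E[X²] = Var(X) + (E[X])²:
E[X] = 7
Var(X) = \frac{25}{3}
E[X²] = \frac{25}{3} + (7)²
= \frac{172}{3}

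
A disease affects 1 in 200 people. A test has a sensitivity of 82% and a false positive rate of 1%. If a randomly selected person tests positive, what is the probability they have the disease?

Let D = the rare event, + = positive/flagged.
P(D) = 1/200
P(+|D) = 82/100 = 41/50
P(+|D') = 1/100
P(+) = P(+|D)P(D) + P(+|D')P(D')
     = \frac{41}{50} × \frac{1}{200} + \frac{1}{100} × \frac{199}{200}
     = \frac{281}{20000}
P(D|+) = P(+|D)P(D)/P(+) = \frac{82}{281}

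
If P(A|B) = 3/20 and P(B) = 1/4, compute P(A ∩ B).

By definition, P(A|B) = P(A ∩ B) / P(B)
So P(A ∩ B) = P(A|B) × P(B)
= 3/20 × 1/4
= 3/80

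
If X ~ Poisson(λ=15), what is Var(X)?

For X ~ Poisson(λ=15):
Var(X) = 15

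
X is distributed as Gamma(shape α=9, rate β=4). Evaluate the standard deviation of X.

For X ~ Gamma(shape α=9, rate β=4):
Var(X) = \frac{9}{16}
SD(X) = √(Var(X)) = √(\frac{9}{16}) = \frac{3}{4}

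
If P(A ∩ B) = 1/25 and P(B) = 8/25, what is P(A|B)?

P(A|B) = P(A ∩ B) / P(B)
= (1/25) / (8/25)
= 1/8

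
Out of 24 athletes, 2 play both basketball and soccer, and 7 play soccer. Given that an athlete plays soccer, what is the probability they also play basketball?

P(A ∩ B) = 2/24 = 1/12
P(B) = 7/24
P(A|B) = P(A ∩ B) / P(B) = (1/12) / (7/24) = 2/7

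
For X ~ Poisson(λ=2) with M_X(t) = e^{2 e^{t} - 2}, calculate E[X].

To find E[X], compute M^(1)(0):
M^(1)(t) = 2 e^{t} e^{2 e^{t} - 2}
M^(1)(0) = 2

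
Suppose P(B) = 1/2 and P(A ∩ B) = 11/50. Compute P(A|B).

P(A|B) = P(A ∩ B) / P(B)
= (11/50) / (1/2)
= 11/25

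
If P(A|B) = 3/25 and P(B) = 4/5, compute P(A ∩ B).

By definition, P(A|B) = P(A ∩ B) / P(B)
So P(A ∩ B) = P(A|B) × P(B)
= 3/25 × 4/5
= 12/125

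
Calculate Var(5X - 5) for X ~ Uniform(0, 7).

For X ~ Uniform(0, 7):
Var(X) = \frac{49}{12}
Var(5X - 5) = (5)² × Var(X) = 25 × \frac{49}{12} = \frac{1225}{12}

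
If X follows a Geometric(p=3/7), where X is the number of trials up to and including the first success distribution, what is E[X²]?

Using the identity E[X²] = Var(X) + (E[X])²:
E[X] = \frac{7}{3}
Var(X) = \frac{28}{9}
E[X²] = \frac{28}{9} + (\frac{7}{3})²
= \frac{77}{9}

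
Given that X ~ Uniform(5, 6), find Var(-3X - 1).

For X ~ Uniform(5, 6):
Var(X) = \frac{1}{12}
Var(-3X - 1) = (-3)² × Var(X) = 9 × \frac{1}{12} = \frac{3}{4}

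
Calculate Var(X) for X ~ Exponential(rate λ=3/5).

For X ~ Exponential(rate λ=3/5):
Var(X) = \frac{25}{9}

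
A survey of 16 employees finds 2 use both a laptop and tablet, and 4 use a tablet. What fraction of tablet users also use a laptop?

P(A ∩ B) = 2/16 = 1/8
P(B) = 4/16 = 1/4
P(A|B) = P(A ∩ B) / P(B) = (1/8) / (1/4) = 1/2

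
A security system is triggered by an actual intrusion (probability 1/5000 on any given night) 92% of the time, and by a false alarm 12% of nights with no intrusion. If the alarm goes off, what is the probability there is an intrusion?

Let D = the rare event, + = positive/flagged.
P(D) = 1/5000
P(+|D) = 92/100 = 23/25
P(+|D') = 12/100 = 3/25
P(+) = P(+|D)P(D) + P(+|D')P(D')
     = \frac{23}{25} × \frac{1}{5000} + \frac{3}{25} × \frac{4999}{5000}
     = \frac{751}{6250}
P(D|+) = P(+|D)P(D)/P(+) = \frac{23}{15020}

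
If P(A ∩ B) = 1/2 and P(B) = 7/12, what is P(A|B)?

P(A|B) = P(A ∩ B) / P(B)
= (1/2) / (7/12)
= 6/7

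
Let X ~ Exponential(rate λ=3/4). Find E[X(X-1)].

E[X(X-1)] = E[X² - X] = E[X²] - E[X]
E[X] = \frac{4}{3}
E[X²] = Var(X) + (E[X])² = \frac{16}{9} + (\frac{4}{3})² = \frac{32}{9}
E[X(X-1)] = \frac{32}{9} - \frac{4}{3} = \frac{20}{9}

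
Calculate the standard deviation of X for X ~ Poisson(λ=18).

For X ~ Poisson(λ=18):
Var(X) = 18
SD(X) = √(Var(X)) = √(18) = 3 \sqrt{2}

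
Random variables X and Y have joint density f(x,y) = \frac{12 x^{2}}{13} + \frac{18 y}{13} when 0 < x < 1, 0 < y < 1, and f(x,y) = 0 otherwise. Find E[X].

E[X] = ∫_0^1 ∫_0^1 x × f(x,y) dy dx
= ∫_0^1 ∫_0^1 x × (\frac{12 x^{2}}{13} + \frac{18 y}{13}) dy dx
= \frac{15}{26}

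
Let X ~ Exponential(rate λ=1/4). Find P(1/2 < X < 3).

P(1/2 < X < 3) = ∫_{1/2}^{3} f(x) dx
where f(x) = \frac{e^{- \frac{x}{4}}}{4}
= - \frac{1}{e^{\frac{3}{4}}} + e^{- \frac{1}{8}}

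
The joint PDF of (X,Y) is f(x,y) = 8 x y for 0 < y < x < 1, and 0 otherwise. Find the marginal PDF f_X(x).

f_X(x) = ∫_0^x 8 x y dy = 4 x^{3}
for 0 < x < 1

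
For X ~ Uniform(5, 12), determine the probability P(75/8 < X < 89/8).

P(75/8 < X < 89/8) = ∫_{75/8}^{89/8} f(x) dx
where f(x) = \frac{1}{7}
= \frac{1}{4}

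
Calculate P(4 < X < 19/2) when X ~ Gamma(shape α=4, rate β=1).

P(4 < X < 19/2) = ∫_{4}^{19/2} f(x) dx
where f(x) = \frac{x^{3} e^{- x}}{6}
= - \frac{9529}{48 e^{\frac{19}{2}}} + \frac{71}{3 e^{4}}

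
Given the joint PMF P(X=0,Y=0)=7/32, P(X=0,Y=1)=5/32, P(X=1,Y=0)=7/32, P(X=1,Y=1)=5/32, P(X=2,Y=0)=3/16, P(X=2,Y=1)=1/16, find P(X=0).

P(X=0) = P(X=0,Y=0) + P(X=0,Y=1)
= 7/32 + 5/32
= 3/8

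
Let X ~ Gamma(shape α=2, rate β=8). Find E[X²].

Using the identity E[X²] = Var(X) + (E[X])²:
E[X] = \frac{1}{4}
Var(X) = \frac{1}{32}
E[X²] = \frac{1}{32} + (\frac{1}{4})²
= \frac{3}{32}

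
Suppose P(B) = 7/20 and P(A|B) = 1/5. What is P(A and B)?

By definition, P(A|B) = P(A ∩ B) / P(B)
So P(A ∩ B) = P(A|B) × P(B)
= 1/5 × 7/20
= 7/100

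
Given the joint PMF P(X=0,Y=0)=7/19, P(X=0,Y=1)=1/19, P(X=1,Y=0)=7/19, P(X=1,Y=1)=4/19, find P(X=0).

P(X=0) = P(X=0,Y=0) + P(X=0,Y=1)
= 7/19 + 1/19
= 8/19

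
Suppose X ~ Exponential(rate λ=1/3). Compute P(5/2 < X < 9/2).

P(5/2 < X < 9/2) = ∫_{5/2}^{9/2} f(x) dx
where f(x) = \frac{e^{- \frac{x}{3}}}{3}
= - \frac{1}{e^{\frac{3}{2}}} + e^{- \frac{5}{6}}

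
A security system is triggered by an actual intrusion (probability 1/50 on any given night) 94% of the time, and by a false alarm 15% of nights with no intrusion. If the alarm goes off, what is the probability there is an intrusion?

Let D = the rare event, + = positive/flagged.
P(D) = 1/50
P(+|D) = 94/100 = 47/50
P(+|D') = 15/100 = 3/20
P(+) = P(+|D)P(D) + P(+|D')P(D')
     = \frac{47}{50} × \frac{1}{50} + \frac{3}{20} × \frac{49}{50}
     = \frac{829}{5000}
P(D|+) = P(+|D)P(D)/P(+) = \frac{94}{829}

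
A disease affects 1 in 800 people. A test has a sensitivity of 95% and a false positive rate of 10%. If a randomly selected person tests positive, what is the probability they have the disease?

Let D = the rare event, + = positive/flagged.
P(D) = 1/800
P(+|D) = 95/100 = 19/20
P(+|D') = 10/100 = 1/10
P(+) = P(+|D)P(D) + P(+|D')P(D')
     = \frac{19}{20} × \frac{1}{800} + \frac{1}{10} × \frac{799}{800}
     = \frac{1617}{16000}
P(D|+) = P(+|D)P(D)/P(+) = \frac{19}{1617}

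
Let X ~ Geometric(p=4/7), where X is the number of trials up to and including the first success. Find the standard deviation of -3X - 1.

For X ~ Geometric(p=4/7), where X is the number of trials up to and including the first success:
Var(X) = \frac{21}{16}
SD(X) = √(Var(X)) = √(\frac{21}{16}) = \frac{\sqrt{21}}{4}
SD(-3X - 1) = |-3| × SD(X) = 3 × \frac{\sqrt{21}}{4} = \frac{3 \sqrt{21}}{4}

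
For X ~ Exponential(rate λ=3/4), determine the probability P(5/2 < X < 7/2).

P(5/2 < X < 7/2) = ∫_{5/2}^{7/2} f(x) dx
where f(x) = \frac{3 e^{- \frac{3 x}{4}}}{4}
= - \frac{1 - e^{\frac{3}{4}}}{e^{\frac{21}{8}}}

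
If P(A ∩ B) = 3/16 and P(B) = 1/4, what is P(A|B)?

P(A|B) = P(A ∩ B) / P(B)
= (3/16) / (1/4)
= 3/4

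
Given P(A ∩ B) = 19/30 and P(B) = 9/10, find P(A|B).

P(A|B) = P(A ∩ B) / P(B)
= (19/30) / (9/10)
= 19/27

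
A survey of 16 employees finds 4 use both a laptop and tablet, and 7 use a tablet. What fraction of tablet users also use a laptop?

P(A ∩ B) = 4/16 = 1/4
P(B) = 7/16
P(A|B) = P(A ∩ B) / P(B) = (1/4) / (7/16) = 4/7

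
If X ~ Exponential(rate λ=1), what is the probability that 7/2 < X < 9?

P(7/2 < X < 9) = ∫_{7/2}^{9} f(x) dx
where f(x) = e^{- x}
= - \frac{1}{e^{9}} + e^{- \frac{7}{2}}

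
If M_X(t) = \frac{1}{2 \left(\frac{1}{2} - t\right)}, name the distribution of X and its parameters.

The MGF M(t) = \frac{1}{2 \left(\frac{1}{2} - t\right)} is the standard form for the Exponential distribution.
Comparing with the known MGF formula identifies: Exponential(rate λ=1/2)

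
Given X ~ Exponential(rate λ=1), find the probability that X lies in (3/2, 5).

P(3/2 < X < 5) = ∫_{3/2}^{5} f(x) dx
where f(x) = e^{- x}
= - \frac{1}{e^{5}} + e^{- \frac{3}{2}}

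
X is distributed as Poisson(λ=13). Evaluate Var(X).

For X ~ Poisson(λ=13):
Var(X) = 13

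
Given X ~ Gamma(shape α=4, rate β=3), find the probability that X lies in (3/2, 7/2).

P(3/2 < X < 7/2) = ∫_{3/2}^{7/2} f(x) dx
where f(x) = \frac{27 x^{3} e^{- 3 x}}{2}
= \frac{-4153 + 493 e^{6}}{16 e^{\frac{21}{2}}}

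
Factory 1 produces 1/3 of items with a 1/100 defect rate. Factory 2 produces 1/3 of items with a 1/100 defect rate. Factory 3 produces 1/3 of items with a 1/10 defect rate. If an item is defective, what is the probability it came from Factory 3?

Using Bayes' theorem:
P(F1) = 1/3, P(D|F1) = 1/100
P(F2) = 1/3, P(D|F2) = 1/100
P(F3) = 1/3, P(D|F3) = 1/10
P(D) = P(D|F1)P(F1) + P(D|F2)P(F2) + P(D|F3)P(F3)
     = \frac{1}{25}
P(F3|D) = P(D|F3)P(F3) / P(D)
= \frac{5}{6}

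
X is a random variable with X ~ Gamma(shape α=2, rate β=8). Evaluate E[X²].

Using the identity E[X²] = Var(X) + (E[X])²:
E[X] = \frac{1}{4}
Var(X) = \frac{1}{32}
E[X²] = \frac{1}{32} + (\frac{1}{4})²
= \frac{3}{32}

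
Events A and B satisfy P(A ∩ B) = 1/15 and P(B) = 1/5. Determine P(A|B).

P(A|B) = P(A ∩ B) / P(B)
= (1/15) / (1/5)
= 1/3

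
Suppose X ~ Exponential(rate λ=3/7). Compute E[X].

For X ~ Exponential(rate λ=3/7), the expected value is:
E[X] = \frac{7}{3}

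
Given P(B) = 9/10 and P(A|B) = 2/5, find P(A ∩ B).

By definition, P(A|B) = P(A ∩ B) / P(B)
So P(A ∩ B) = P(A|B) × P(B)
= 2/5 × 9/10
= 9/25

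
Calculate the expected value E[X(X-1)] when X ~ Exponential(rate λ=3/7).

E[X(X-1)] = E[X² - X] = E[X²] - E[X]
E[X] = \frac{7}{3}
E[X²] = Var(X) + (E[X])² = \frac{49}{9} + (\frac{7}{3})² = \frac{98}{9}
E[X(X-1)] = \frac{98}{9} - \frac{7}{3} = \frac{77}{9}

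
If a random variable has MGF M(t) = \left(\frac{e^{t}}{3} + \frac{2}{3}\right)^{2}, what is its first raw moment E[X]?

To find E[X], compute M^(1)(0):
M^(1)(t) = \frac{2 \left(\frac{e^{t}}{3} + \frac{2}{3}\right) e^{t}}{3}
M^(1)(0) = \frac{2}{3}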